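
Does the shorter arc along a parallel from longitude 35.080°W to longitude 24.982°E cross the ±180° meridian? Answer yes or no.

Signed shortest Δλ = ((24.982 − -35.080 + 180) mod 360) − 180 = 60.062°.
Going east by 60.062° from -35.080° reaches +24.982° without touching 180°.

No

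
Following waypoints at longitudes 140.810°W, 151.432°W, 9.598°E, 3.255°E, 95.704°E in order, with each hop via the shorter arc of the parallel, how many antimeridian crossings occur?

0

Leg 1: -140.810° → -151.432°, shortest Δλ = -10.622° (west) — does not cross 180°.
Leg 2: -151.432° → +9.598°, shortest Δλ = 161.03° (east) — does not cross 180°.
Leg 3: +9.598° → +3.255°, shortest Δλ = -6.343° (west) — does not cross 180°.
Leg 4: +3.255° → +95.704°, shortest Δλ = 92.449° (east) — does not cross 180°.
Total crossings: 0.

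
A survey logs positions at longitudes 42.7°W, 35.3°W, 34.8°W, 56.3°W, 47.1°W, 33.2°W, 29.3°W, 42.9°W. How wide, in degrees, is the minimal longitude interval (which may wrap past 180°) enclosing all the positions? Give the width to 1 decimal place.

27.0°

Sort the longitudes: -56.3°, -47.1°, -42.9°, -42.7°, -35.3°, -34.8°, -33.2°, -29.3°.
Eastward gaps between consecutive values (wrapping around): 9.2°, 4.2°, 0.2°, 7.4°, 0.5°, 1.6°, 3.9°, 333.0°.
Largest gap = 333.0° ⇒ minimal covering band is its complement: 360° − 333.0° = 27.0°.
Band runs from -56.3° eastward to -29.3°.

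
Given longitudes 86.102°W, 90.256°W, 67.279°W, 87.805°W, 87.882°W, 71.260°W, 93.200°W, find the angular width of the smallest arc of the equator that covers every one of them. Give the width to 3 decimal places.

Sort the longitudes: -93.200°, -90.256°, -87.882°, -87.805°, -86.102°, -71.260°, -67.279°.
Eastward gaps between consecutive values (wrapping around): 2.944°, 2.374°, 0.077°, 1.703°, 14.842°, 3.981°, 334.079°.
Largest gap = 334.079° ⇒ minimal covering band is its complement: 360° − 334.079° = 25.921°.
Band runs from -93.200° eastward to -67.279°.

25.921°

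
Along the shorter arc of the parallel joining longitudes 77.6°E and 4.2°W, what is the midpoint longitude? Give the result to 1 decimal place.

Signed shortest Δλ from +77.6° to -4.2° is -81.8°.
Midpoint longitude = +77.6° + (-81.8°)/2 = +77.6° − 40.9° = +36.7°.

36.7°E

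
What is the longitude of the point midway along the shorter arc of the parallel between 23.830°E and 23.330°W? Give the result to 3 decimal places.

0.250°E

Signed shortest Δλ from +23.830° to -23.330° is -47.160°.
Midpoint longitude = +23.830° + (-47.160°)/2 = +23.830° − 23.580° = +0.250°.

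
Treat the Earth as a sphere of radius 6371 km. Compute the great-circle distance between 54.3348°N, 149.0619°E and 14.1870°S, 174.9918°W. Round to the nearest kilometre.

Δλ = -174.9918 − 149.0619 = -324.0537°; wrapped into (−180°, 180°]: 35.9463°.
Δφ = -14.1870 − 54.3348 = -68.5218°.
a = sin²(Δφ/2) + cos φ₁ · cos φ₂ · sin²(Δλ/2) = 0.370749.
c = 2·atan2(√a, √(1−a)) = 1.30932 rad → d = 6371·c ≈ 8341.71 km.

8342 km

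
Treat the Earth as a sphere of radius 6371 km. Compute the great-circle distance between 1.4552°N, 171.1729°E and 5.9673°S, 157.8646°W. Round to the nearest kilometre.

3535 km

Δλ = -157.8646 − 171.1729 = -329.0375°; wrapped into (−180°, 180°]: 30.9625°.
Δφ = -5.9673 − 1.4552 = -7.4225°.
a = sin²(Δφ/2) + cos φ₁ · cos φ₂ · sin²(Δλ/2) = 0.075029.
c = 2·atan2(√a, √(1−a)) = 0.55492 rad → d = 6371·c ≈ 3535.40 km.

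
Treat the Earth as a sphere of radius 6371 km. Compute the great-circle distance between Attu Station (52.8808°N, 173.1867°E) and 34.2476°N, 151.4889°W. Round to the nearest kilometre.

3465 km

Δλ = -151.4889 − 173.1867 = -324.6756°; wrapped into (−180°, 180°]: 35.3244°.
Δφ = 34.2476 − 52.8808 = -18.6332°.
a = sin²(Δφ/2) + cos φ₁ · cos φ₂ · sin²(Δλ/2) = 0.072129.
c = 2·atan2(√a, √(1−a)) = 0.54381 rad → d = 6371·c ≈ 3464.63 km.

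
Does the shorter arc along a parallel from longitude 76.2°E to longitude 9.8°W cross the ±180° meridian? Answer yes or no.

No

Signed shortest Δλ = ((-9.8 − 76.2 + 180) mod 360) − 180 = -86.0°.
Going west by 86.0° from +76.2° reaches -9.8° without touching 180°.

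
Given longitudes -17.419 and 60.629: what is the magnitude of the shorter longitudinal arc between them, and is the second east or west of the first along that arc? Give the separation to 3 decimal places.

Raw difference: 60.629 − -17.419 = 78.048°.
Normalise into (−180°, 180°]: 78.048° stays 78.048°.
Positive ⇒ the second point lies to the east; separation 78.048°.

78.048° east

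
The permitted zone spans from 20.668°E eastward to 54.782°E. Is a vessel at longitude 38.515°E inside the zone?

Band width going east from +20.668° to +54.782°: ((54.782 − 20.668) mod 360) = 34.114°.
Offset of +38.515° east of the west edge: ((38.515 − 20.668) mod 360) = 17.847°.
17.847° ≤ 34.114° ⇒ inside.

Yes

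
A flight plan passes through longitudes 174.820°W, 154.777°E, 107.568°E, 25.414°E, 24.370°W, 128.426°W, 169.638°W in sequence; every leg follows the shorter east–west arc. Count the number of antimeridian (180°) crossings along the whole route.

1

Leg 1: -174.820° → +154.777°, shortest Δλ = -30.403° (west) — crosses 180°.
Leg 2: +154.777° → +107.568°, shortest Δλ = -47.209° (west) — does not cross 180°.
Leg 3: +107.568° → +25.414°, shortest Δλ = -82.154° (west) — does not cross 180°.
Leg 4: +25.414° → -24.370°, shortest Δλ = -49.784° (west) — does not cross 180°.
Leg 5: -24.370° → -128.426°, shortest Δλ = -104.056° (west) — does not cross 180°.
Leg 6: -128.426° → -169.638°, shortest Δλ = -41.212° (west) — does not cross 180°.
Total crossings: 1.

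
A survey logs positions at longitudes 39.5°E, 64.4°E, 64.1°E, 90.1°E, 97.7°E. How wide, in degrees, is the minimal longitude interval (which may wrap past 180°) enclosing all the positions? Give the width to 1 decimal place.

58.2°

Sort the longitudes: +39.5°, +64.1°, +64.4°, +90.1°, +97.7°.
Eastward gaps between consecutive values (wrapping around): 24.6°, 0.3°, 25.7°, 7.6°, 301.8°.
Largest gap = 301.8° ⇒ minimal covering band is its complement: 360° − 301.8° = 58.2°.
Band runs from +39.5° eastward to +97.7°.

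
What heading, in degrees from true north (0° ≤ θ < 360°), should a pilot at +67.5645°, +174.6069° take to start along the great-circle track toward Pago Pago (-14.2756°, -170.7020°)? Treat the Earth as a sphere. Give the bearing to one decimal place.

165.6°

Δλ = -170.7020 − 174.6069 = -345.3089°; wrapped into (−180°, 180°]: 14.6911°.
θ = atan2( sin Δλ · cos φ₂ , cos φ₁ · sin φ₂ − sin φ₁ · cos φ₂ · cos Δλ )
  = atan2(0.24578, -0.96059) = 165.648° → normalised to [0°, 360°): 165.648°.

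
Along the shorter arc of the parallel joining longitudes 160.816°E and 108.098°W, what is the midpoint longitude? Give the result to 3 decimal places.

Signed shortest Δλ from +160.816° to -108.098° is +91.086°.
Midpoint longitude = +160.816° + (+91.086°)/2 = +160.816° + 45.543° = +206.359°.
Normalise into (−180°, 180°]: -153.641°.
(The naïve average (+160.816 + -108.098)/2 = 26.359° is on the wrong side of the globe.)

153.641°W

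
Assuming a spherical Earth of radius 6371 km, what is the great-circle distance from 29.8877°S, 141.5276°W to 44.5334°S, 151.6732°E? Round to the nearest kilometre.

Δλ = 151.6732 − -141.5276 = 293.2008°; wrapped into (−180°, 180°]: -66.7992°.
Δφ = -44.5334 − -29.8877 = -14.6457°.
a = sin²(Δφ/2) + cos φ₁ · cos φ₂ · sin²(Δλ/2) = 0.203525.
c = 2·atan2(√a, √(1−a)) = 0.93608 rad → d = 6371·c ≈ 5963.76 km.

5964 km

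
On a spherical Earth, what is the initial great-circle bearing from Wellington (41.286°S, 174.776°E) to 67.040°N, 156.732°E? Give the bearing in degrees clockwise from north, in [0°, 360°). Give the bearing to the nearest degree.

Δλ = 156.732 − 174.776 = -18.044°.
θ = atan2( sin Δλ · cos φ₂ , cos φ₁ · sin φ₂ − sin φ₁ · cos φ₂ · cos Δλ )
  = atan2(-0.12083, 0.93662) = -7.351° → normalised to [0°, 360°): 352.649°.

353°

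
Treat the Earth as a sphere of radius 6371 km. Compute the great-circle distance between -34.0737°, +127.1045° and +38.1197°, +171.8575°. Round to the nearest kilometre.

9261 km

Δλ = 171.8575 − 127.1045 = 44.7530°.
Δφ = 38.1197 − -34.0737 = 72.1934°.
a = sin²(Δφ/2) + cos φ₁ · cos φ₂ · sin²(Δλ/2) = 0.441539.
c = 2·atan2(√a, √(1−a)) = 1.45361 rad → d = 6371·c ≈ 9260.93 km.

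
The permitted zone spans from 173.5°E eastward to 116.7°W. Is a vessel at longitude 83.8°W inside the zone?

No

Band width going east from +173.5° to -116.7°: ((-116.7 − 173.5) mod 360) = 69.8°.
Offset of -83.8° east of the west edge: ((-83.8 − 173.5) mod 360) = 102.7°.
102.7° > 69.8° ⇒ outside.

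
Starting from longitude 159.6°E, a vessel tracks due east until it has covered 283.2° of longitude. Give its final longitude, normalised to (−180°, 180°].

Start at +159.6°; shift +283.2° → +442.8°.
+442.8° lies outside (−180°, 180°]; subtract 360° → +82.8°.

82.8°E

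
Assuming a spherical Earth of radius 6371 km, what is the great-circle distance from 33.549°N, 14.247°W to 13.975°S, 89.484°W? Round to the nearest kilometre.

9544 km

Δλ = -89.484 − -14.247 = -75.237°.
Δφ = -13.975 − 33.549 = -47.524°.
a = sin²(Δφ/2) + cos φ₁ · cos φ₂ · sin²(Δλ/2) = 0.463689.
c = 2·atan2(√a, √(1−a)) = 1.49811 rad → d = 6371·c ≈ 9544.46 km.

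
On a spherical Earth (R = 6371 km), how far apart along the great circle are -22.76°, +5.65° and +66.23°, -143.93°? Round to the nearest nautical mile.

Δλ = -143.93 − 5.65 = -149.58°.
Δφ = 66.23 − -22.76 = 88.99°.
a = sin²(Δφ/2) + cos φ₁ · cos φ₂ · sin²(Δλ/2) = 0.837284.
c = 2·atan2(√a, √(1−a)) = 2.31118 rad → d = 6371·c ≈ 14724.50 km ≈ 7950.59 nmi.

7951 nmi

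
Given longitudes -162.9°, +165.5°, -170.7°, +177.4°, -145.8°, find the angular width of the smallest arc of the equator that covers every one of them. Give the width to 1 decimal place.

Sort the longitudes: -170.7°, -162.9°, -145.8°, +165.5°, +177.4°.
Eastward gaps between consecutive values (wrapping around): 7.8°, 17.1°, 311.3°, 11.9°, 11.9°.
Largest gap = 311.3° ⇒ minimal covering band is its complement: 360° − 311.3° = 48.7°.
Band runs from +165.5° eastward to -145.8°, crossing the antimeridian.

48.7°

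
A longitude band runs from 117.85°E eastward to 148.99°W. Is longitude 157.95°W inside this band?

Yes

Band width going east from +117.85° to -148.99°: ((-148.99 − 117.85) mod 360) = 93.16°.
Offset of -157.95° east of the west edge: ((-157.95 − 117.85) mod 360) = 84.20°.
84.20° ≤ 93.16° ⇒ inside.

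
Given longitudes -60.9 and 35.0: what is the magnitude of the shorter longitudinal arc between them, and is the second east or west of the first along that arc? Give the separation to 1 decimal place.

95.9° east

Raw difference: 35.0 − -60.9 = 95.9°.
Normalise into (−180°, 180°]: 95.9° stays 95.9°.
Positive ⇒ the second point lies to the east; separation 95.9°.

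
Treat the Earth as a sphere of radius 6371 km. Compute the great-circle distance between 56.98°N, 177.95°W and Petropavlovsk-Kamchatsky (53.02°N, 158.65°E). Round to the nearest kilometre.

1547 km

Δλ = 158.65 − -177.95 = 336.60°; wrapped into (−180°, 180°]: -23.40°.
Δφ = 53.02 − 56.98 = -3.96°.
a = sin²(Δφ/2) + cos φ₁ · cos φ₂ · sin²(Δλ/2) = 0.014674.
c = 2·atan2(√a, √(1−a)) = 0.24287 rad → d = 6371·c ≈ 1547.30 km.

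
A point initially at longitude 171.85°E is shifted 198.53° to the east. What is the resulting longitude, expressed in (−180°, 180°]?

10.38°E

Start at +171.85°; shift +198.53° → +370.38°.
+370.38° lies outside (−180°, 180°]; subtract 360° → +10.38°.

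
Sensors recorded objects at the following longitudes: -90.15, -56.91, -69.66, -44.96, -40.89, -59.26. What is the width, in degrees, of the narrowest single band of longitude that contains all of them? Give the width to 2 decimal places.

Sort the longitudes: -90.15°, -69.66°, -59.26°, -56.91°, -44.96°, -40.89°.
Eastward gaps between consecutive values (wrapping around): 20.49°, 10.40°, 2.35°, 11.95°, 4.07°, 310.74°.
Largest gap = 310.74° ⇒ minimal covering band is its complement: 360° − 310.74° = 49.26°.
Band runs from -90.15° eastward to -40.89°.

49.26°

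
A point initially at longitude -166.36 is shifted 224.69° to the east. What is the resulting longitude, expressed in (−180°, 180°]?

+58.33°

Start at -166.36°; shift +224.69° → +58.33°.
+58.33° already lies in (−180°, 180°].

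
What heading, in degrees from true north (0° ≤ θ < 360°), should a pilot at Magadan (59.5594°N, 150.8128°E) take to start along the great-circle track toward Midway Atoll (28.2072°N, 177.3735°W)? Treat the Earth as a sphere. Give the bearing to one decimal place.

131.2°

Δλ = -177.3735 − 150.8128 = -328.1863°; wrapped into (−180°, 180°]: 31.8137°.
θ = atan2( sin Δλ · cos φ₂ , cos φ₁ · sin φ₂ − sin φ₁ · cos φ₂ · cos Δλ )
  = atan2(0.46456, -0.40615) = 131.163° → normalised to [0°, 360°): 131.163°.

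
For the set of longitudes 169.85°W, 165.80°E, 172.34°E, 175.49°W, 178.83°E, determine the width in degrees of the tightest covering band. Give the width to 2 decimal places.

24.35°

Sort the longitudes: -175.49°, -169.85°, +165.80°, +172.34°, +178.83°.
Eastward gaps between consecutive values (wrapping around): 5.64°, 335.65°, 6.54°, 6.49°, 5.68°.
Largest gap = 335.65° ⇒ minimal covering band is its complement: 360° − 335.65° = 24.35°.
Band runs from +165.80° eastward to -169.85°, crossing the antimeridian.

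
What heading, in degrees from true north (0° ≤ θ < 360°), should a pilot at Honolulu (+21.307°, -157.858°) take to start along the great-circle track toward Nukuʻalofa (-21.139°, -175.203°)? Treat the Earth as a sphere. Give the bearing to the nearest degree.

Δλ = -175.203 − -157.858 = -17.345°.
θ = atan2( sin Δλ · cos φ₂ , cos φ₁ · sin φ₂ − sin φ₁ · cos φ₂ · cos Δλ )
  = atan2(-0.27806, -0.65948) = -157.138° → normalised to [0°, 360°): 202.862°.

203°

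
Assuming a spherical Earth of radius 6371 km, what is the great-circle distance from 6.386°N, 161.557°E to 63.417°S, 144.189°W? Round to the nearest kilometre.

Δλ = -144.189 − 161.557 = -305.746°; wrapped into (−180°, 180°]: 54.254°.
Δφ = -63.417 − 6.386 = -69.803°.
a = sin²(Δφ/2) + cos φ₁ · cos φ₂ · sin²(Δλ/2) = 0.419834.
c = 2·atan2(√a, √(1−a)) = 1.40977 rad → d = 6371·c ≈ 8981.64 km.

8982 km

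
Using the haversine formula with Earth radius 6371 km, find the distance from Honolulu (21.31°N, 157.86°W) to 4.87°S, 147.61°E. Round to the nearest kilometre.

6614 km

Δλ = 147.61 − -157.86 = 305.47°; wrapped into (−180°, 180°]: -54.53°.
Δφ = -4.87 − 21.31 = -26.18°.
a = sin²(Δφ/2) + cos φ₁ · cos φ₂ · sin²(Δλ/2) = 0.246101.
c = 2·atan2(√a, √(1−a)) = 1.03817 rad → d = 6371·c ≈ 6614.18 km.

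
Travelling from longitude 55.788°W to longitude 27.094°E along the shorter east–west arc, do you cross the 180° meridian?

No

Signed shortest Δλ = ((27.094 − -55.788 + 180) mod 360) − 180 = 82.882°.
Going east by 82.882° from -55.788° reaches +27.094° without touching 180°.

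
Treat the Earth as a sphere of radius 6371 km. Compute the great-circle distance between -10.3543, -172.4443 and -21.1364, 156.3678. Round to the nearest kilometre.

Δλ = 156.3678 − -172.4443 = 328.8121°; wrapped into (−180°, 180°]: -31.1879°.
Δφ = -21.1364 − -10.3543 = -10.7821°.
a = sin²(Δφ/2) + cos φ₁ · cos φ₂ · sin²(Δλ/2) = 0.075131.
c = 2·atan2(√a, √(1−a)) = 0.55531 rad → d = 6371·c ≈ 3537.87 km.

3538 km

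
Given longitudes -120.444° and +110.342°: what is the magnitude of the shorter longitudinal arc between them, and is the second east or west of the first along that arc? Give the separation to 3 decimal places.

Raw difference: 110.342 − -120.444 = 230.786°.
Normalise into (−180°, 180°]: 230.786° − 360° = -129.214°.
Negative ⇒ the second point lies to the west; separation 129.214°.

129.214° west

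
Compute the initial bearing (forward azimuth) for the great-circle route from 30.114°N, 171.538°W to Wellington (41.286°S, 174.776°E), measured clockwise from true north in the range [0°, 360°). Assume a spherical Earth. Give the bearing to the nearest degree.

191°

Δλ = 174.776 − -171.538 = 346.314°; wrapped into (−180°, 180°]: -13.686°.
θ = atan2( sin Δλ · cos φ₂ , cos φ₁ · sin φ₂ − sin φ₁ · cos φ₂ · cos Δλ )
  = atan2(-0.17779, -0.93706) = -169.257° → normalised to [0°, 360°): 190.743°.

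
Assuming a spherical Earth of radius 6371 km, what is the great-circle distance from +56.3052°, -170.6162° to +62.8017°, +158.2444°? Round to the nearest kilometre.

1874 km

Δλ = 158.2444 − -170.6162 = 328.8606°; wrapped into (−180°, 180°]: -31.1394°.
Δφ = 62.8017 − 56.3052 = 6.4965°.
a = sin²(Δφ/2) + cos φ₁ · cos φ₂ · sin²(Δλ/2) = 0.021479.
c = 2·atan2(√a, √(1−a)) = 0.29417 rad → d = 6371·c ≈ 1874.17 km.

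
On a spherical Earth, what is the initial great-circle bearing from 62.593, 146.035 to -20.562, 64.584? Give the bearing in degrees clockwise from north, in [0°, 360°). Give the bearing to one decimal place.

Δλ = 64.584 − 146.035 = -81.451°.
θ = atan2( sin Δλ · cos φ₂ , cos φ₁ · sin φ₂ − sin φ₁ · cos φ₂ · cos Δλ )
  = atan2(-0.92589, -0.28523) = -107.122° → normalised to [0°, 360°): 252.878°.

252.9°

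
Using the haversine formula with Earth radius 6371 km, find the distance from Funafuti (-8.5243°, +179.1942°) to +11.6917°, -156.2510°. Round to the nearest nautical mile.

1903 nmi

Δλ = -156.2510 − 179.1942 = -335.4452°; wrapped into (−180°, 180°]: 24.5548°.
Δφ = 11.6917 − -8.5243 = 20.2160°.
a = sin²(Δφ/2) + cos φ₁ · cos φ₂ · sin²(Δλ/2) = 0.074592.
c = 2·atan2(√a, √(1−a)) = 0.55326 rad → d = 6371·c ≈ 3524.83 km ≈ 1903.25 nmi.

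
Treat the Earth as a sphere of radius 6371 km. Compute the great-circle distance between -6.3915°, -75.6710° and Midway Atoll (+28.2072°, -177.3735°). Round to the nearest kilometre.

11488 km

Δλ = -177.3735 − -75.6710 = -101.7025°.
Δφ = 28.2072 − -6.3915 = 34.5987°.
a = sin²(Δφ/2) + cos φ₁ · cos φ₂ · sin²(Δλ/2) = 0.615125.
c = 2·atan2(√a, √(1−a)) = 1.80313 rad → d = 6371·c ≈ 11487.74 km.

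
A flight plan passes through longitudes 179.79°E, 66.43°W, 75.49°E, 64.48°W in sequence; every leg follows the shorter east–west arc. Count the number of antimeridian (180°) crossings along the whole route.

Leg 1: +179.79° → -66.43°, shortest Δλ = 113.78° (east) — crosses 180°.
Leg 2: -66.43° → +75.49°, shortest Δλ = 141.92° (east) — does not cross 180°.
Leg 3: +75.49° → -64.48°, shortest Δλ = -139.97° (west) — does not cross 180°.
Total crossings: 1.

1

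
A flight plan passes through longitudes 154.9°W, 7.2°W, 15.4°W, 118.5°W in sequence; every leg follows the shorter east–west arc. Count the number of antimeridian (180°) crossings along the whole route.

0

Leg 1: -154.9° → -7.2°, shortest Δλ = 147.7° (east) — does not cross 180°.
Leg 2: -7.2° → -15.4°, shortest Δλ = -8.2° (west) — does not cross 180°.
Leg 3: -15.4° → -118.5°, shortest Δλ = -103.1° (west) — does not cross 180°.
Total crossings: 0.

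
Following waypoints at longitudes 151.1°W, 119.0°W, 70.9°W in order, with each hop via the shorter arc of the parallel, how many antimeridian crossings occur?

Leg 1: -151.1° → -119.0°, shortest Δλ = 32.1° (east) — does not cross 180°.
Leg 2: -119.0° → -70.9°, shortest Δλ = 48.1° (east) — does not cross 180°.
Total crossings: 0.

0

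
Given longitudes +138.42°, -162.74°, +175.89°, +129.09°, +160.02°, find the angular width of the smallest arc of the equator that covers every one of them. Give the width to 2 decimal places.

68.17°

Sort the longitudes: -162.74°, +129.09°, +138.42°, +160.02°, +175.89°.
Eastward gaps between consecutive values (wrapping around): 291.83°, 9.33°, 21.60°, 15.87°, 21.37°.
Largest gap = 291.83° ⇒ minimal covering band is its complement: 360° − 291.83° = 68.17°.
Band runs from +129.09° eastward to -162.74°, crossing the antimeridian.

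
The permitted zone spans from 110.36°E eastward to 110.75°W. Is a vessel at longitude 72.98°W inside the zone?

No

Band width going east from +110.36° to -110.75°: ((-110.75 − 110.36) mod 360) = 138.89°.
Offset of -72.98° east of the west edge: ((-72.98 − 110.36) mod 360) = 176.66°.
176.66° > 138.89° ⇒ outside.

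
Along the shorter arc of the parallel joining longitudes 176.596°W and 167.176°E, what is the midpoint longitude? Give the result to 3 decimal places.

175.290°E

Signed shortest Δλ from -176.596° to +167.176° is -16.228°.
Midpoint longitude = -176.596° + (-16.228°)/2 = -176.596° − 8.114° = -184.710°.
Normalise into (−180°, 180°]: +175.290°.
(The naïve average (-176.596 + +167.176)/2 = -4.71° is on the wrong side of the globe.)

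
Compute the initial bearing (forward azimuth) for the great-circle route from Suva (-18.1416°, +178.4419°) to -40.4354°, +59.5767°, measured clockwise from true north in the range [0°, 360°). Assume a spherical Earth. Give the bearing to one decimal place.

222.4°

Δλ = 59.5767 − 178.4419 = -118.8652°.
θ = atan2( sin Δλ · cos φ₂ , cos φ₁ · sin φ₂ − sin φ₁ · cos φ₂ · cos Δλ )
  = atan2(-0.66657, -0.73076) = -137.630° → normalised to [0°, 360°): 222.370°.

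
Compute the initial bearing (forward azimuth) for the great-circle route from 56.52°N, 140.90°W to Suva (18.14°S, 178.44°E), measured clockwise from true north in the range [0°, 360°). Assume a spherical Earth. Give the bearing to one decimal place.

218.7°

Δλ = 178.44 − -140.90 = 319.34°; wrapped into (−180°, 180°]: -40.66°.
θ = atan2( sin Δλ · cos φ₂ , cos φ₁ · sin φ₂ − sin φ₁ · cos φ₂ · cos Δλ )
  = atan2(-0.61919, -0.77303) = -141.306° → normalised to [0°, 360°): 218.694°.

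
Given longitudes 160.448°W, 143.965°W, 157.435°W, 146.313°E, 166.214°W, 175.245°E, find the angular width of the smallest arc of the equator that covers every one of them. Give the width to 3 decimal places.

69.722°

Sort the longitudes: -166.214°, -160.448°, -157.435°, -143.965°, +146.313°, +175.245°.
Eastward gaps between consecutive values (wrapping around): 5.766°, 3.013°, 13.470°, 290.278°, 28.932°, 18.541°.
Largest gap = 290.278° ⇒ minimal covering band is its complement: 360° − 290.278° = 69.722°.
Band runs from +146.313° eastward to -143.965°, crossing the antimeridian.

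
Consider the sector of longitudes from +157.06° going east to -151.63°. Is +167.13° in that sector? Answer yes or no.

Band width going east from +157.06° to -151.63°: ((-151.63 − 157.06) mod 360) = 51.31°.
Offset of +167.13° east of the west edge: ((167.13 − 157.06) mod 360) = 10.07°.
10.07° ≤ 51.31° ⇒ inside.

Yes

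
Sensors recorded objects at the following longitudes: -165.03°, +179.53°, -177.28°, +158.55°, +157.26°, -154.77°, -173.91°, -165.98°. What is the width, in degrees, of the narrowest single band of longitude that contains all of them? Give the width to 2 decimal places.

47.97°

Sort the longitudes: -177.28°, -173.91°, -165.98°, -165.03°, -154.77°, +157.26°, +158.55°, +179.53°.
Eastward gaps between consecutive values (wrapping around): 3.37°, 7.93°, 0.95°, 10.26°, 312.03°, 1.29°, 20.98°, 3.19°.
Largest gap = 312.03° ⇒ minimal covering band is its complement: 360° − 312.03° = 47.97°.
Band runs from +157.26° eastward to -154.77°, crossing the antimeridian.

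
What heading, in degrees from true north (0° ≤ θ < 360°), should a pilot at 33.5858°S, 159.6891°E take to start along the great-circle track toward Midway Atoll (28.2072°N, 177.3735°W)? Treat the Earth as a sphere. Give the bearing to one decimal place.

22.2°

Δλ = -177.3735 − 159.6891 = -337.0626°; wrapped into (−180°, 180°]: 22.9374°.
θ = atan2( sin Δλ · cos φ₂ , cos φ₁ · sin φ₂ − sin φ₁ · cos φ₂ · cos Δλ )
  = atan2(0.34344, 0.84270) = 22.173° → normalised to [0°, 360°): 22.173°.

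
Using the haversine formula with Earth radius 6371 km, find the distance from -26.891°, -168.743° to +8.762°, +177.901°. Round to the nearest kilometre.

Δλ = 177.901 − -168.743 = 346.644°; wrapped into (−180°, 180°]: -13.356°.
Δφ = 8.762 − -26.891 = 35.653°.
a = sin²(Δφ/2) + cos φ₁ · cos φ₂ · sin²(Δλ/2) = 0.105639.
c = 2·atan2(√a, √(1−a)) = 0.66207 rad → d = 6371·c ≈ 4218.05 km.

4218 km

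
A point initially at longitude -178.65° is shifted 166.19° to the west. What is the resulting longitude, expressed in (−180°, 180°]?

+15.16°

Start at -178.65°; shift −166.19° → -344.84°.
-344.84° lies outside (−180°, 180°]; add 360° → +15.16°.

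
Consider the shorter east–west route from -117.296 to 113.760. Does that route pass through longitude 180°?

Yes

Naïve |113.760 − -117.296| = 231.056° > 180°, so the shorter arc goes the other way round — across 180°.
Signed shortest Δλ = ((113.760 − -117.296 + 180) mod 360) − 180 = -128.944°.
Going west by 128.944° from -117.296° passes through 180° before reaching +113.760°.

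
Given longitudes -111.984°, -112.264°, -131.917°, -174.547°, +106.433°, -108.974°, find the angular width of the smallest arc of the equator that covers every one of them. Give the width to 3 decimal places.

Sort the longitudes: -174.547°, -131.917°, -112.264°, -111.984°, -108.974°, +106.433°.
Eastward gaps between consecutive values (wrapping around): 42.630°, 19.653°, 0.280°, 3.010°, 215.407°, 79.020°.
Largest gap = 215.407° ⇒ minimal covering band is its complement: 360° − 215.407° = 144.593°.
Band runs from +106.433° eastward to -108.974°, crossing the antimeridian.

144.593°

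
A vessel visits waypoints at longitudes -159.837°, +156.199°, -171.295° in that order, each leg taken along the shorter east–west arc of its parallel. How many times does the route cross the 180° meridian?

Leg 1: -159.837° → +156.199°, shortest Δλ = -43.964° (west) — crosses 180°.
Leg 2: +156.199° → -171.295°, shortest Δλ = 32.506° (east) — crosses 180°.
Total crossings: 2.

2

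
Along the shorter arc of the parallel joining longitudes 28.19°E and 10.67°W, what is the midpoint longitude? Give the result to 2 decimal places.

8.76°E

Signed shortest Δλ from +28.19° to -10.67° is -38.86°.
Midpoint longitude = +28.19° + (-38.86°)/2 = +28.19° − 19.43° = +8.76°.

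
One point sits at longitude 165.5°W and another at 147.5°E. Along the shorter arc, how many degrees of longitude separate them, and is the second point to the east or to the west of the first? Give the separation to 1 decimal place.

47.0° west

Raw difference: 147.5 − -165.5 = 313.0°.
Normalise into (−180°, 180°]: 313.0° − 360° = -47.0°.
Negative ⇒ the second point lies to the west; separation 47.0°.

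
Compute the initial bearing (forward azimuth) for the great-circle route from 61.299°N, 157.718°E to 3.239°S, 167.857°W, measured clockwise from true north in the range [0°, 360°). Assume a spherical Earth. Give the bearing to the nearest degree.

Δλ = -167.857 − 157.718 = -325.575°; wrapped into (−180°, 180°]: 34.425°.
θ = atan2( sin Δλ · cos φ₂ , cos φ₁ · sin φ₂ − sin φ₁ · cos φ₂ · cos Δλ )
  = atan2(0.56442, -0.74950) = 143.018° → normalised to [0°, 360°): 143.018°.

143°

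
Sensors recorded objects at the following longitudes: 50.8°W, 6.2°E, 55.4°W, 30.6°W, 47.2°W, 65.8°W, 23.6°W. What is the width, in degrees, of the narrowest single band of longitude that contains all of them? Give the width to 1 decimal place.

Sort the longitudes: -65.8°, -55.4°, -50.8°, -47.2°, -30.6°, -23.6°, +6.2°.
Eastward gaps between consecutive values (wrapping around): 10.4°, 4.6°, 3.6°, 16.6°, 7.0°, 29.8°, 288.0°.
Largest gap = 288.0° ⇒ minimal covering band is its complement: 360° − 288.0° = 72.0°.
Band runs from -65.8° eastward to +6.2°.

72.0°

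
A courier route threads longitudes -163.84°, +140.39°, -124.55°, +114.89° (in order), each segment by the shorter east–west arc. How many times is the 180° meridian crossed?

3

Leg 1: -163.84° → +140.39°, shortest Δλ = -55.77° (west) — crosses 180°.
Leg 2: +140.39° → -124.55°, shortest Δλ = 95.06° (east) — crosses 180°.
Leg 3: -124.55° → +114.89°, shortest Δλ = -120.56° (west) — crosses 180°.
Total crossings: 3.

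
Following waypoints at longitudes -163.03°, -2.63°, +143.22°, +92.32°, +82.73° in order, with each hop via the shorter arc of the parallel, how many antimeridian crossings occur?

Leg 1: -163.03° → -2.63°, shortest Δλ = 160.4° (east) — does not cross 180°.
Leg 2: -2.63° → +143.22°, shortest Δλ = 145.85° (east) — does not cross 180°.
Leg 3: +143.22° → +92.32°, shortest Δλ = -50.9° (west) — does not cross 180°.
Leg 4: +92.32° → +82.73°, shortest Δλ = -9.59° (west) — does not cross 180°.
Total crossings: 0.

0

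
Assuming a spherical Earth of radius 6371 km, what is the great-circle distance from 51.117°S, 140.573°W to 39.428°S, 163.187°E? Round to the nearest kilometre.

Δλ = 163.187 − -140.573 = 303.760°; wrapped into (−180°, 180°]: -56.240°.
Δφ = -39.428 − -51.117 = 11.689°.
a = sin²(Δφ/2) + cos φ₁ · cos φ₂ · sin²(Δλ/2) = 0.118080.
c = 2·atan2(√a, √(1−a)) = 0.70156 rad → d = 6371·c ≈ 4469.61 km.

4470 km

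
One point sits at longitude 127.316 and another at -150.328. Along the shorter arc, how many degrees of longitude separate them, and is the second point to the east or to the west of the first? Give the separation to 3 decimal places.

Raw difference: -150.328 − 127.316 = -277.644°.
Normalise into (−180°, 180°]: -277.644° + 360° = 82.356°.
Positive ⇒ the second point lies to the east; separation 82.356°.

82.356° east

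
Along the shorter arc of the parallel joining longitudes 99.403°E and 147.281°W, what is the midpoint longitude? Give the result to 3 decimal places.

156.061°E

Signed shortest Δλ from +99.403° to -147.281° is +113.316°.
Midpoint longitude = +99.403° + (+113.316°)/2 = +99.403° + 56.658° = +156.061°.
(The naïve average (+99.403 + -147.281)/2 = -23.939° is on the wrong side of the globe.)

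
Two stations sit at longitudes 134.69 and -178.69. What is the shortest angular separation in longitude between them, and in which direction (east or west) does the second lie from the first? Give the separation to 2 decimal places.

Raw difference: -178.69 − 134.69 = -313.38°.
Normalise into (−180°, 180°]: -313.38° + 360° = 46.62°.
Positive ⇒ the second point lies to the east; separation 46.62°.

46.62° east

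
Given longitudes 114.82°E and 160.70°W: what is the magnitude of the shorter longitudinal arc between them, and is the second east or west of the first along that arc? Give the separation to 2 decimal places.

Raw difference: -160.70 − 114.82 = -275.52°.
Normalise into (−180°, 180°]: -275.52° + 360° = 84.48°.
Positive ⇒ the second point lies to the east; separation 84.48°.

84.48° east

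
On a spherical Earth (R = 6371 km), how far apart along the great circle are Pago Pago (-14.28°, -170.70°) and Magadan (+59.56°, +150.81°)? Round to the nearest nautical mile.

4810 nmi

Δλ = 150.81 − -170.70 = 321.51°; wrapped into (−180°, 180°]: -38.49°.
Δφ = 59.56 − -14.28 = 73.84°.
a = sin²(Δφ/2) + cos φ₁ · cos φ₂ · sin²(Δλ/2) = 0.414181.
c = 2·atan2(√a, √(1−a)) = 1.39830 rad → d = 6371·c ≈ 8908.59 km ≈ 4810.26 nmi.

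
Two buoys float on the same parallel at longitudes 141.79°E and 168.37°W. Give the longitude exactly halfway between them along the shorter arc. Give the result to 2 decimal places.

Signed shortest Δλ from +141.79° to -168.37° is +49.84°.
Midpoint longitude = +141.79° + (+49.84°)/2 = +141.79° + 24.92° = +166.71°.
(The naïve average (+141.79 + -168.37)/2 = -13.29° is on the wrong side of the globe.)

166.71°E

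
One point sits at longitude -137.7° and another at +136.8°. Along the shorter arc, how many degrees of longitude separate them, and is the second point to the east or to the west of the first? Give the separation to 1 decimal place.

85.5° west

Raw difference: 136.8 − -137.7 = 274.5°.
Normalise into (−180°, 180°]: 274.5° − 360° = -85.5°.
Negative ⇒ the second point lies to the west; separation 85.5°.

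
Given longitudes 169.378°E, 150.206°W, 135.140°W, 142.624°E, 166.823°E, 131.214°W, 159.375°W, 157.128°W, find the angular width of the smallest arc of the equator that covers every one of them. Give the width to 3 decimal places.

86.162°

Sort the longitudes: -159.375°, -157.128°, -150.206°, -135.140°, -131.214°, +142.624°, +166.823°, +169.378°.
Eastward gaps between consecutive values (wrapping around): 2.247°, 6.922°, 15.066°, 3.926°, 273.838°, 24.199°, 2.555°, 31.247°.
Largest gap = 273.838° ⇒ minimal covering band is its complement: 360° − 273.838° = 86.162°.
Band runs from +142.624° eastward to -131.214°, crossing the antimeridian.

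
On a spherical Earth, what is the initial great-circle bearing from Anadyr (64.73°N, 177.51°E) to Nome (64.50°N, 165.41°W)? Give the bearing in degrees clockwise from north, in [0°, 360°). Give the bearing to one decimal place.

Δλ = -165.41 − 177.51 = -342.92°; wrapped into (−180°, 180°]: 17.08°.
θ = atan2( sin Δλ · cos φ₂ , cos φ₁ · sin φ₂ − sin φ₁ · cos φ₂ · cos Δλ )
  = atan2(0.12644, 0.01316) = 84.060° → normalised to [0°, 360°): 84.060°.

84.1°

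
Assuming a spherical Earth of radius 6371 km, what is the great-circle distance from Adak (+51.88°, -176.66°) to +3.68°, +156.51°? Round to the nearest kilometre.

5906 km

Δλ = 156.51 − -176.66 = 333.17°; wrapped into (−180°, 180°]: -26.83°.
Δφ = 3.68 − 51.88 = -48.20°.
a = sin²(Δφ/2) + cos φ₁ · cos φ₂ · sin²(Δλ/2) = 0.199892.
c = 2·atan2(√a, √(1−a)) = 0.92703 rad → d = 6371·c ≈ 5906.08 km.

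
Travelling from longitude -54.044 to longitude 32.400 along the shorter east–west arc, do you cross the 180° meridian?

No

Signed shortest Δλ = ((32.400 − -54.044 + 180) mod 360) − 180 = 86.444°.
Going east by 86.444° from -54.044° reaches +32.400° without touching 180°.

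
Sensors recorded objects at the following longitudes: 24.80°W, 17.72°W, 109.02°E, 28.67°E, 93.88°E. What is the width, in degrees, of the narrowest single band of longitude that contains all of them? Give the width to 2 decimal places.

Sort the longitudes: -24.80°, -17.72°, +28.67°, +93.88°, +109.02°.
Eastward gaps between consecutive values (wrapping around): 7.08°, 46.39°, 65.21°, 15.14°, 226.18°.
Largest gap = 226.18° ⇒ minimal covering band is its complement: 360° − 226.18° = 133.82°.
Band runs from -24.80° eastward to +109.02°.

133.82°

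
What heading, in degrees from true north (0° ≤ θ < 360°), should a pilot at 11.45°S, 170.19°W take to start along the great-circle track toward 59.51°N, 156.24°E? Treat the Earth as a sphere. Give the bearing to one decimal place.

343.2°

Δλ = 156.24 − -170.19 = 326.43°; wrapped into (−180°, 180°]: -33.57°.
θ = atan2( sin Δλ · cos φ₂ , cos φ₁ · sin φ₂ − sin φ₁ · cos φ₂ · cos Δλ )
  = atan2(-0.28056, 0.92849) = -16.813° → normalised to [0°, 360°): 343.187°.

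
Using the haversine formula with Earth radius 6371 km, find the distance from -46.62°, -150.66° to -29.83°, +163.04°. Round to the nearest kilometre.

4377 km

Δλ = 163.04 − -150.66 = 313.70°; wrapped into (−180°, 180°]: -46.30°.
Δφ = -29.83 − -46.62 = 16.79°.
a = sin²(Δφ/2) + cos φ₁ · cos φ₂ · sin²(Δλ/2) = 0.113406.
c = 2·atan2(√a, √(1−a)) = 0.68694 rad → d = 6371·c ≈ 4376.52 km.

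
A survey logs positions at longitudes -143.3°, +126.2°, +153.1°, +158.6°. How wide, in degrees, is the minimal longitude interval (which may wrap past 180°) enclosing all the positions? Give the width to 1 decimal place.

Sort the longitudes: -143.3°, +126.2°, +153.1°, +158.6°.
Eastward gaps between consecutive values (wrapping around): 269.5°, 26.9°, 5.5°, 58.1°.
Largest gap = 269.5° ⇒ minimal covering band is its complement: 360° − 269.5° = 90.5°.
Band runs from +126.2° eastward to -143.3°, crossing the antimeridian.

90.5°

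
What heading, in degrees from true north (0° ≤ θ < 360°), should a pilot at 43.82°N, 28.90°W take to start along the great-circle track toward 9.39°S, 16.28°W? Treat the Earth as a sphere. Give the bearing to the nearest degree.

165°

Δλ = -16.28 − -28.90 = 12.62°.
θ = atan2( sin Δλ · cos φ₂ , cos φ₁ · sin φ₂ − sin φ₁ · cos φ₂ · cos Δλ )
  = atan2(0.21556, -0.78433) = 164.633° → normalised to [0°, 360°): 164.633°.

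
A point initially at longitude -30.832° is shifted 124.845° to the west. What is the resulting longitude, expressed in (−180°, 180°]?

Start at -30.832°; shift −124.845° → -155.677°.
-155.677° already lies in (−180°, 180°].

-155.677°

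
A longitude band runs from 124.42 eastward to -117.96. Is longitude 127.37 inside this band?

Yes

Band width going east from +124.42° to -117.96°: ((-117.96 − 124.42) mod 360) = 117.62°.
Offset of +127.37° east of the west edge: ((127.37 − 124.42) mod 360) = 2.95°.
2.95° ≤ 117.62° ⇒ inside.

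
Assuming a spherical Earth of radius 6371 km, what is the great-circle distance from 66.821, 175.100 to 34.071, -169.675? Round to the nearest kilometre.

Δλ = -169.675 − 175.100 = -344.775°; wrapped into (−180°, 180°]: 15.225°.
Δφ = 34.071 − 66.821 = -32.750°.
a = sin²(Δφ/2) + cos φ₁ · cos φ₂ · sin²(Δλ/2) = 0.085202.
c = 2·atan2(√a, √(1−a)) = 0.59241 rad → d = 6371·c ≈ 3774.26 km.

3774 km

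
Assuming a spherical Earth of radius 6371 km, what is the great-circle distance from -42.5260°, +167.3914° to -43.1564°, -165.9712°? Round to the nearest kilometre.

2164 km

Δλ = -165.9712 − 167.3914 = -333.3626°; wrapped into (−180°, 180°]: 26.6374°.
Δφ = -43.1564 − -42.5260 = -0.6304°.
a = sin²(Δφ/2) + cos φ₁ · cos φ₂ · sin²(Δλ/2) = 0.028561.
c = 2·atan2(√a, √(1−a)) = 0.33963 rad → d = 6371·c ≈ 2163.78 km.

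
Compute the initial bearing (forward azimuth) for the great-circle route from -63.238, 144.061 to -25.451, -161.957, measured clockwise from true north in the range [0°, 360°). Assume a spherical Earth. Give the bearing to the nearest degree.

Δλ = -161.957 − 144.061 = -306.018°; wrapped into (−180°, 180°]: 53.982°.
θ = atan2( sin Δλ · cos φ₂ , cos φ₁ · sin φ₂ − sin φ₁ · cos φ₂ · cos Δλ )
  = atan2(0.73034, 0.28059) = 68.984° → normalised to [0°, 360°): 68.984°.

69°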